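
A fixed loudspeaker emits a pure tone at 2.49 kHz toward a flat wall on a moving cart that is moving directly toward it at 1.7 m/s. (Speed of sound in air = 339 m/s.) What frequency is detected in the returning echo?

2.52 kHz

The flat wall on a moving cart first receives the wave as a moving observer: f₁ = f₀ · (v + u)/v = 2.49 × (339 + 1.7)/339 ≈ 2.50 kHz.
The reflection then acts as a moving source: f₂ = f₁ · v/(v − u) ≈ 2.52 kHz.
Equivalently f₂ = f₀ · (v + u)/(v − u).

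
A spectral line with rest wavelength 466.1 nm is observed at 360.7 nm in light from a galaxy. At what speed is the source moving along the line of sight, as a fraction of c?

λ'/λ₀ = 0.7739 < 1 (blueshift), so the source is approaching.
λ'/λ₀ = √((1 − β)/(1 + β)) for an approaching source ⇒ β = (1 − r²)/(1 + r²) with r = λ'/λ₀.
β = (1 − 0.5989)/(1 + 0.5989) ≈ 0.251.

0.251c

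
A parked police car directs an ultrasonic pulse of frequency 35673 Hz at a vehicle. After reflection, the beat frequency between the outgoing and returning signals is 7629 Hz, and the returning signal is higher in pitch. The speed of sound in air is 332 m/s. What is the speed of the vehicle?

Double Doppler shift off a moving reflector: f₂ = f₀ · (v + u)/(v − u) (u > 0 toward emitter).
Returning signal is higher, so f₂ = f₀ + Δf = 35673 + 7629 = 43302 Hz.
Rearranging, u = v · (f₂ − f₀)/(f₂ + f₀) = 332 × 7629/78975 ≈ 32 m/s.
So the vehicle is moving at 32 m/s toward the emitter.

32 m/s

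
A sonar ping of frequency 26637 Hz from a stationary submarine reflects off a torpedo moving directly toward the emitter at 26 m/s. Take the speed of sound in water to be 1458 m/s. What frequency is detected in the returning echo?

At the torpedo (a moving observer), f₁ = f₀ · (v + u)/v = 26637 × 1484/1458 ≈ 27112 Hz.
On reflection it acts as a source moving toward the stationary detector: f₂ = f₁ · v/(v − u) = 27112 × 1458/1432 ≈ 27604 Hz.
Equivalently f₂ = f₀ · (v + u)/(v − u).

27604 Hz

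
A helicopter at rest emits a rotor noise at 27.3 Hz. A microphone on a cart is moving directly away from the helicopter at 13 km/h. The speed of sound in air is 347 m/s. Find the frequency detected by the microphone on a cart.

13 km/h = 3.611 m/s.
Moving observer, stationary source: f' = f · (v − v_o)/v.
f' = 27.3 × (347 − 3.611)/347 = 27.3 × 343.39/347 ≈ 27.0 Hz.

27.0 Hz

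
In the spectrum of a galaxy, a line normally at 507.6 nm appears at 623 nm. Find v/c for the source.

λ'/λ₀ = 1.2273 > 1 (redshift), so the source is receding.
λ'/λ₀ = √((1 + β)/(1 − β)) for a receding source ⇒ β = (r² − 1)/(r² + 1) with r = λ'/λ₀.
β = (1.5064 − 1)/(1.5064 + 1) ≈ 0.202.

0.202c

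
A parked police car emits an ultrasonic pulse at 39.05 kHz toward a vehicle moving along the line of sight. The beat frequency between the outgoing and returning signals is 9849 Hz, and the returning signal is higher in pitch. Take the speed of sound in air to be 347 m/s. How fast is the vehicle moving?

39 m/s

Double Doppler shift off a moving reflector: f₂ = f₀ · (v + u)/(v − u) (u > 0 toward emitter).
Returning signal is higher, so f₂ = f₀ + Δf = 39050 + 9849 = 48899 Hz.
Rearranging, u = v · (f₂ − f₀)/(f₂ + f₀) = 347 × 9849/87949 ≈ 39 m/s.
So the vehicle is moving at 39 m/s toward the emitter.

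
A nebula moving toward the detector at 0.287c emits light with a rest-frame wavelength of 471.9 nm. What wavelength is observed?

Relativistic Doppler for wavelength: λ' = λ₀ · √((1 − β)/(1 + β)).
λ' = 471.9 × √(0.7130/1.2870) = 471.9 × 0.74431 ≈ 351.2 nm.

351.2 nm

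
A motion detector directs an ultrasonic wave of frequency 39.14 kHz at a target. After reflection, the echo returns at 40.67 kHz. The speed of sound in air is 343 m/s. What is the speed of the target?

6.6 m/s

Double Doppler shift off a moving reflector: f₂ = f₀ · (v + u)/(v − u) (u > 0 toward emitter).
Rearranging, u = v · (f₂ − f₀)/(f₂ + f₀) = 343 × 1.53/79.81 ≈ 6.6 m/s.
So the target is moving at 6.6 m/s toward the emitter.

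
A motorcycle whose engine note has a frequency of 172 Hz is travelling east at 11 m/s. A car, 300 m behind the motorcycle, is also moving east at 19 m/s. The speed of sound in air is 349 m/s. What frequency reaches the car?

The car is behind, so the motorcycle is moving away from it while the car is moving toward the motorcycle.
General Doppler shift: f' = f · (v + v_o)/(v + v_s).
f' = 172 × (349 + 19)/(349 + 11) = 172 × 368/360 ≈ 176 Hz.

176 Hz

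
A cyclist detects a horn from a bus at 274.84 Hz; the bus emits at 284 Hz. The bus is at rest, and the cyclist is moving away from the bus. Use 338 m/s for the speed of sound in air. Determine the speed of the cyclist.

10.9 m/s

f' = f · (v − v_o)/v ⇒ v_o = v · |f'/f − 1|.
v_o = 338 × |274.84/284 − 1| = 338 × 0.03225 ≈ 10.9 m/s.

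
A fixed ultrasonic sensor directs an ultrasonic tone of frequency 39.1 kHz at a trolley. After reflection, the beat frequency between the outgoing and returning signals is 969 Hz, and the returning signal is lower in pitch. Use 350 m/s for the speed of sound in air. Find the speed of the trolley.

Double Doppler shift off a moving reflector: f₂ = f₀ · (v + u)/(v − u) (u > 0 toward emitter).
Returning signal is lower, so f₂ = f₀ − Δf = 39100 − 969 = 38131 Hz.
Rearranging, u = v · (f₂ − f₀)/(f₂ + f₀) = 350 × -969/77231 ≈ -4.4 m/s.
So the trolley is moving at 4.4 m/s away from the emitter.

4.4 m/s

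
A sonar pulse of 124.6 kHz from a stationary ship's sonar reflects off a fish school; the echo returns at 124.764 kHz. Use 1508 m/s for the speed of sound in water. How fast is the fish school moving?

0.99 m/s

Double Doppler shift off a moving reflector: f₂ = f₀ · (v + u)/(v − u) (u > 0 toward emitter).
Rearranging, u = v · (f₂ − f₀)/(f₂ + f₀) = 1508 × 0.164/249.364 ≈ 0.99 m/s.
So the fish school is moving at 0.99 m/s toward the emitter.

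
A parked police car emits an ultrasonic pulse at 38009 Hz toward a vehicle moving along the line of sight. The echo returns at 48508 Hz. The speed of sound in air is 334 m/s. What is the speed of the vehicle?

41 m/s

Double Doppler shift off a moving reflector: f₂ = f₀ · (v + u)/(v − u) (u > 0 toward emitter).
Rearranging, u = v · (f₂ − f₀)/(f₂ + f₀) = 334 × 10499/86517 ≈ 41 m/s.
So the vehicle is moving at 41 m/s toward the emitter.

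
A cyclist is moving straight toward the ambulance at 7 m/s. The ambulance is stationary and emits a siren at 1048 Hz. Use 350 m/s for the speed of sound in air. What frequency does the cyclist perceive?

Only the observer moves, toward the source, so f' = f · (v + v_o)/v.
f' = 1048 × (350 + 7)/350 = 1048 × 357/350 ≈ 1069 Hz.

1069 Hz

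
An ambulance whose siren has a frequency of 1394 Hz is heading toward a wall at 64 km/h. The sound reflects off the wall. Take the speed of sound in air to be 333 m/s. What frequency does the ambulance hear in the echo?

64 km/h = 17.78 m/s.
The wall receives the sound from a moving source: f₁ = f₀ · v/(v − v_e) = 1394 × 333/315.22 ≈ 1473 Hz.
On the return leg the ambulance is a moving observer: f₂ = f₁ · (v + v_e)/v = 1473 × 350.78/333 ≈ 1551 Hz.
Equivalently f₂ = f₀ · (v + v_e)/(v − v_e).

1551 Hz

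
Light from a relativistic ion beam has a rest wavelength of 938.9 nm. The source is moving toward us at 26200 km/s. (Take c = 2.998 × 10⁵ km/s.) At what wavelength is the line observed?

860.1 nm

β = v/c = 26200/299800 = 0.0874.
Relativistic Doppler for wavelength: λ' = λ₀ · √((1 − β)/(1 + β)).
λ' = 938.9 × √(0.9126/1.0874) = 938.9 × 0.91611 ≈ 860.1 nm.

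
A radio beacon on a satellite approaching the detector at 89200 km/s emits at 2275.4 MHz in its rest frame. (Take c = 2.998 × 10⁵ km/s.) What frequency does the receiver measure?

β = v/c = 89200/299800 = 0.2975.
Relativistic Doppler for frequency: f' = f₀ · √((1 + β)/(1 − β)).
f' = 2275.4 × √(1.2975/0.7025) = 2275.4 × 1.35908 ≈ 3092.5 MHz.

3092.5 MHz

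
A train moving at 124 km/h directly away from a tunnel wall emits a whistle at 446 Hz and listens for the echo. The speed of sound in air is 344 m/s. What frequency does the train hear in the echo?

124 km/h = 34.44 m/s.
The tunnel wall receives the sound from a moving source: f₁ = f₀ · v/(v + v_e) = 446 × 344/378.44 ≈ 405 Hz.
On the return leg the train is a moving observer: f₂ = f₁ · (v − v_e)/v = 405 × 309.56/344 ≈ 365 Hz.
Equivalently f₂ = f₀ · (v − v_e)/(v + v_e).

365 Hz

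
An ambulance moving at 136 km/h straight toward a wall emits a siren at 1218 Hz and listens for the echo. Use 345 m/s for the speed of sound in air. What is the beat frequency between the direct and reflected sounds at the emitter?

300 Hz

136 km/h = 37.78 m/s.
The wall receives the sound from a moving source: f₁ = f₀ · v/(v − v_e) = 1218 × 345/307.22 ≈ 1368 Hz.
On the return leg the ambulance is a moving observer: f₂ = f₁ · (v + v_e)/v = 1368 × 382.78/345 ≈ 1518 Hz.
Equivalently f₂ = f₀ · (v + v_e)/(v − v_e).
Beat against the emitted tone: |f₂ − f₀| = 2v_e·f₀/(v − v_e) = 2 × 37.78 × 1218/307.22 ≈ 300 Hz.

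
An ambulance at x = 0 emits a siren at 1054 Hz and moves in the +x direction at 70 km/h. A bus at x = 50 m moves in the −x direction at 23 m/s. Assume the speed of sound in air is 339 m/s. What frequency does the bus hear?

70 km/h = 19.44 m/s.
The observer lies on the +x side, so the source is heading toward the observer and the observer is heading toward the source.
Both move, so f' = f · (v + v_o)/(v − v_s).
f' = 1054 × (339 + 23)/(339 − 19.44) = 1054 × 362/319.56 ≈ 1194 Hz.

1194 Hz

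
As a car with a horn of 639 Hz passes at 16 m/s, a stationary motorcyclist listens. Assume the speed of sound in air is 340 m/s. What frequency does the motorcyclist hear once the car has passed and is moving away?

610 Hz

Receding: f₂ = f · v/(v + v_s) = 639 × 340/356 ≈ 610 Hz.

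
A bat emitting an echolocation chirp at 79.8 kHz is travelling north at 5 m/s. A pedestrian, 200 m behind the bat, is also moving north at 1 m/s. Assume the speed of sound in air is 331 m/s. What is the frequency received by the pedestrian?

The pedestrian is behind, so the bat is moving away from it while the pedestrian is moving toward the bat.
General Doppler shift: f' = f · (v + v_o)/(v + v_s).
f' = 79.8 × (331 + 1)/(331 + 5) = 79.8 × 332/336 ≈ 78.8 kHz.

78.8 kHz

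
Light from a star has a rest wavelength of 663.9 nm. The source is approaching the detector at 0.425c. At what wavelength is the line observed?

Relativistic Doppler for wavelength: λ' = λ₀ · √((1 − β)/(1 + β)).
λ' = 663.9 × √(0.5750/1.4250) = 663.9 × 0.63522 ≈ 421.7 nm.

421.7 nm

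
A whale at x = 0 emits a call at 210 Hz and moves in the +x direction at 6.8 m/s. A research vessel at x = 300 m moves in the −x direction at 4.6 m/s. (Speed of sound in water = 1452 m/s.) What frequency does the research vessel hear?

The observer lies on the +x side, so the source is heading toward the observer and the observer is heading toward the source.
General Doppler shift: f' = f · (v + v_o)/(v − v_s).
f' = 210 × (1452 + 4.6)/(1452 − 6.8) = 210 × 1456.6/1445.2 ≈ 212 Hz.

212 Hz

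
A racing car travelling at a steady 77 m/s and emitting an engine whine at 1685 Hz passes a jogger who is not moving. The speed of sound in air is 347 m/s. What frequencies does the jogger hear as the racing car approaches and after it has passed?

Approaching: f₁ = f · v/(v − v_s) = 1685 × 347/270 ≈ 2166 Hz.
Receding: f₂ = f · v/(v + v_s) = 1685 × 347/424 ≈ 1379 Hz.

2166 Hz approaching; 1379 Hz receding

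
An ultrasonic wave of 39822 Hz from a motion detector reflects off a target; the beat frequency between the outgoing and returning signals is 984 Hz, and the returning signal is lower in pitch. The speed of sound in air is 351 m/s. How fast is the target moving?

Double Doppler shift off a moving reflector: f₂ = f₀ · (v + u)/(v − u) (u > 0 toward emitter).
Returning signal is lower, so f₂ = f₀ − Δf = 39822 − 984 = 38838 Hz.
Rearranging, u = v · (f₂ − f₀)/(f₂ + f₀) = 351 × -984/78660 ≈ -4.4 m/s.
So the target is moving at 4.4 m/s away from the emitter.

4.4 m/s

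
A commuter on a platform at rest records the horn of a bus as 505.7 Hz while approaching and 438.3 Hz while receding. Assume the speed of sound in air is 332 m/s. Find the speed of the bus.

f₁/f₂ = (v + v_s)/(v − v_s), so v_s = v · (f₁ − f₂)/(f₁ + f₂).
v_s = 332 × (505.7 − 438.3)/(505.7 + 438.3) = 332 × 67.4/944.0 ≈ 23.7 m/s.

23.7 m/s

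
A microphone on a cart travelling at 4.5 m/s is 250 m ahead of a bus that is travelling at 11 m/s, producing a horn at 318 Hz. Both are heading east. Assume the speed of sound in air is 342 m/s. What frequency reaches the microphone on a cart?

324 Hz

The microphone on a cart is ahead, so the bus is moving toward it while the microphone on a cart is moving away from the bus.
General Doppler shift: f' = f · (v − v_o)/(v − v_s).
f' = 318 × (342 − 4.5)/(342 − 11) = 318 × 337.5/331 ≈ 324 Hz.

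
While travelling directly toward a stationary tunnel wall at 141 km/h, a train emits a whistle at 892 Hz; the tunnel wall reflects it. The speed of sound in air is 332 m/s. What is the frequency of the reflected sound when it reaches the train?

141 km/h = 39.17 m/s.
The tunnel wall receives the sound from a moving source: f₁ = f₀ · v/(v − v_e) = 892 × 332/292.83 ≈ 1011 Hz.
On the return leg the train is a moving observer: f₂ = f₁ · (v + v_e)/v = 1011 × 371.17/332 ≈ 1131 Hz.

1131 Hz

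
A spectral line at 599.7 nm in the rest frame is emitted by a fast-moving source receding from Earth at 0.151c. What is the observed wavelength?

Relativistic Doppler for wavelength: λ' = λ₀ · √((1 + β)/(1 − β)).
λ' = 599.7 × √(1.1510/0.8490) = 599.7 × 1.16435 ≈ 698.3 nm.

698.3 nm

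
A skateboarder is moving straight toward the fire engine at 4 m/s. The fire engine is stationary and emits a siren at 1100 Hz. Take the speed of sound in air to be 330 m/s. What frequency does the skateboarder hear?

Moving observer, stationary source: f' = f · (v + v_o)/v.
f' = 1100 × (330 + 4)/330 = 1100 × 334/330 ≈ 1113 Hz.

1113 Hz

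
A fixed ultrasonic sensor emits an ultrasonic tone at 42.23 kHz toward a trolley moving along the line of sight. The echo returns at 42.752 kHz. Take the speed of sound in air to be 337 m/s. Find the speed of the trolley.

Double Doppler shift off a moving reflector: f₂ = f₀ · (v + u)/(v − u) (u > 0 toward emitter).
Rearranging, u = v · (f₂ − f₀)/(f₂ + f₀) = 337 × 0.522/84.982 ≈ 2.07 m/s.
So the trolley is moving at 2.07 m/s toward the emitter.

2.07 m/s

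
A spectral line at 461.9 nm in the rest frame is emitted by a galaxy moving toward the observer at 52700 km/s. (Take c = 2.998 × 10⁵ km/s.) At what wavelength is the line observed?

β = v/c = 52700/299800 = 0.1758.
Relativistic Doppler for wavelength: λ' = λ₀ · √((1 − β)/(1 + β)).
λ' = 461.9 × √(0.8242/1.1758) = 461.9 × 0.83725 ≈ 386.7 nm.

386.7 nm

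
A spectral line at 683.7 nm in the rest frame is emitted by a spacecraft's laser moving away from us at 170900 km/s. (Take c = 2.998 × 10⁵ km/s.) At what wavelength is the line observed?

1306.5 nm

β = v/c = 170900/299800 = 0.5700.
Relativistic Doppler for wavelength: λ' = λ₀ · √((1 + β)/(1 − β)).
λ' = 683.7 × √(1.5700/0.4300) = 683.7 × 1.91093 ≈ 1306.5 nm.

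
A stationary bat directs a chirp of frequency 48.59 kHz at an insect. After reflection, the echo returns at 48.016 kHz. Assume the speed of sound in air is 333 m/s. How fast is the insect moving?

Double Doppler shift off a moving reflector: f₂ = f₀ · (v + u)/(v − u) (u > 0 toward emitter).
Rearranging, u = v · (f₂ − f₀)/(f₂ + f₀) = 333 × -0.574/96.606 ≈ -1.98 m/s.
So the insect is moving at 1.98 m/s away from the emitter.

1.98 m/s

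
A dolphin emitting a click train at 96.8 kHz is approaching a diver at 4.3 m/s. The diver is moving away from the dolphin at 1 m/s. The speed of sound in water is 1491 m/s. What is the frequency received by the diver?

Both move, so f' = f · (v − v_o)/(v − v_s).
f' = 96.8 × (1491 − 1)/(1491 − 4.3) = 96.8 × 1490/1486.7 ≈ 97.0 kHz.

97.0 kHz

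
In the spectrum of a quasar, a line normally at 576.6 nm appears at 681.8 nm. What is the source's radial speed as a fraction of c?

0.166

λ'/λ₀ = 1.1824 > 1 (redshift), so the source is receding.
λ'/λ₀ = √((1 + β)/(1 − β)) for a receding source ⇒ β = (r² − 1)/(r² + 1) with r = λ'/λ₀.
β = (1.3982 − 1)/(1.3982 + 1) ≈ 0.166.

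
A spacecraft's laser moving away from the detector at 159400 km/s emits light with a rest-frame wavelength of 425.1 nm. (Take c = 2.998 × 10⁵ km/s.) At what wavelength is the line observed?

β = v/c = 159400/299800 = 0.5317.
Relativistic Doppler for wavelength: λ' = λ₀ · √((1 + β)/(1 − β)).
λ' = 425.1 × √(1.5317/0.4683) = 425.1 × 1.80850 ≈ 768.8 nm.

768.8 nm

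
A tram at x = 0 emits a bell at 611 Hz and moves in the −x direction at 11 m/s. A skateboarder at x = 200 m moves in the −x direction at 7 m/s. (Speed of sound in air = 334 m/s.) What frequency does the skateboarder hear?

604 Hz

The observer lies on the +x side, so the source is heading away from the observer and the observer is heading toward the source.
General Doppler shift: f' = f · (v + v_o)/(v + v_s).
f' = 611 × (334 + 7)/(334 + 11) = 611 × 341/345 ≈ 604 Hz.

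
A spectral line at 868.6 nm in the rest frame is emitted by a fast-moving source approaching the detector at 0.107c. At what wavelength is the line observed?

780.1 nm

Relativistic Doppler for wavelength: λ' = λ₀ · √((1 − β)/(1 + β)).
λ' = 868.6 × √(0.8930/1.1070) = 868.6 × 0.89816 ≈ 780.1 nm.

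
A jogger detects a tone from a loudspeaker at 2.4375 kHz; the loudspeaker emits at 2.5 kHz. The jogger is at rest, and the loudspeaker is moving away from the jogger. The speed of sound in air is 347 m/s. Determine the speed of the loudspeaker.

f' = f · v/(v + v_s) ⇒ v_s = v · |1 − f/f'|.
v_s = 347 × |1 − 2.5/2.4375| = 347 × 0.02564 ≈ 8.9 m/s.

8.9 m/s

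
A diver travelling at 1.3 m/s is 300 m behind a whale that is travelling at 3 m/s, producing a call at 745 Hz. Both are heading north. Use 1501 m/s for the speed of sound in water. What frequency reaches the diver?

744 Hz

The diver is behind, so the whale is moving away from it while the diver is moving toward the whale.
Both move, so f' = f · (v + v_o)/(v + v_s).
f' = 745 × (1501 + 1.3)/(1501 + 3) = 745 × 1502.3/1504 ≈ 744 Hz.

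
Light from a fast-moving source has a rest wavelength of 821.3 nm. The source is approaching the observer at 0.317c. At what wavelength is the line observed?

591.5 nm

Relativistic Doppler for wavelength: λ' = λ₀ · √((1 − β)/(1 + β)).
λ' = 821.3 × √(0.6830/1.3170) = 821.3 × 0.72014 ≈ 591.5 nm.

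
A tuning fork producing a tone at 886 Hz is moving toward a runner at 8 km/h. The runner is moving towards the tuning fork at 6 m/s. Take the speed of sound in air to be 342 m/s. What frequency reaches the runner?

907 Hz

8 km/h = 2.222 m/s.
With source approaching and observer approaching, f' = f · (v + v_o)/(v − v_s).
f' = 886 × (342 + 6)/(342 − 2.222) = 886 × 348/339.78 ≈ 907 Hz.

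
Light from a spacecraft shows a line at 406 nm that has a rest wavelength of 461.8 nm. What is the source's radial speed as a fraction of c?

λ'/λ₀ = 0.8792 < 1 (blueshift), so the source is approaching.
λ'/λ₀ = √((1 − β)/(1 + β)) for an approaching source ⇒ β = (1 − r²)/(1 + r²) with r = λ'/λ₀.
β = (1 − 0.7729)/(1 + 0.7729) ≈ 0.128.

0.128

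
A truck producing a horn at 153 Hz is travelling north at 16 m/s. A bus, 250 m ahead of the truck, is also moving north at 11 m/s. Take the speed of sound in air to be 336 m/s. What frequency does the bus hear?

The bus is ahead, so the truck is moving toward it while the bus is moving away from the truck.
With source approaching and observer receding, f' = f · (v − v_o)/(v − v_s).
f' = 153 × (336 − 11)/(336 − 16) = 153 × 325/320 ≈ 155 Hz.

155 Hz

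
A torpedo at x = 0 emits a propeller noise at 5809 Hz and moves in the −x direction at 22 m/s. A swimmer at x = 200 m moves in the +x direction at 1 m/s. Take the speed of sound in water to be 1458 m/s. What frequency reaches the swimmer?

5719 Hz

The observer lies on the +x side, so the source is heading away from the observer and the observer is heading away from the source.
General Doppler shift: f' = f · (v − v_o)/(v + v_s).
f' = 5809 × (1458 − 1)/(1458 + 22) = 5809 × 1457/1480 ≈ 5719 Hz.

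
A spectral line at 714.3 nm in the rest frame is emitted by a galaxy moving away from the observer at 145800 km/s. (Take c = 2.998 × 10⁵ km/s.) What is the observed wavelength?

β = v/c = 145800/299800 = 0.4863.
Relativistic Doppler for wavelength: λ' = λ₀ · √((1 + β)/(1 − β)).
λ' = 714.3 × √(1.4863/0.5137) = 714.3 × 1.70103 ≈ 1215.0 nm.

1215.0 nm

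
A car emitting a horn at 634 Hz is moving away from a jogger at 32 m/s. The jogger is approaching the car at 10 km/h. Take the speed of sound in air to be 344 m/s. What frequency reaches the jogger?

10 km/h = 2.778 m/s.
With source receding and observer approaching, f' = f · (v + v_o)/(v + v_s).
f' = 634 × (344 + 2.778)/(344 + 32) = 634 × 346.78/376 ≈ 585 Hz.

585 Hz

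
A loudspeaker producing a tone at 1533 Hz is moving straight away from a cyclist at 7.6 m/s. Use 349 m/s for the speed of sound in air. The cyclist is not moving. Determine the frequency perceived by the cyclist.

1500 Hz

With the source moving away from a stationary observer, f' = f · v/(v + v_s).
f' = 1533 × 349/(349 + 7.6) = 1533 × 349/356.6 ≈ 1500 Hz.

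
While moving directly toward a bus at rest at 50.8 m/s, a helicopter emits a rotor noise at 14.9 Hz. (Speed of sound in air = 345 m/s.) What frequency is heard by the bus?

17.5 Hz

Moving source, stationary observer: f' = f · v/(v − v_s) since the source is approaching.
f' = 14.9 × 345/(345 − 50.8) = 14.9 × 345/294.2 ≈ 17.5 Hz.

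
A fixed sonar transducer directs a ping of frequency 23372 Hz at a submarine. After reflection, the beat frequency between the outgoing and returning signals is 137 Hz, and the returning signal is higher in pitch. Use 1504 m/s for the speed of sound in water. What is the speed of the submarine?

4.4 m/s

Double Doppler shift off a moving reflector: f₂ = f₀ · (v + u)/(v − u) (u > 0 toward emitter).
Returning signal is higher, so f₂ = f₀ + Δf = 23372 + 137 = 23509 Hz.
Rearranging, u = v · (f₂ − f₀)/(f₂ + f₀) = 1504 × 137/46881 ≈ 4.4 m/s.
So the submarine is moving at 4.4 m/s toward the emitter.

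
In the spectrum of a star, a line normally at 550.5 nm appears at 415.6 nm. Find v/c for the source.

0.274c

λ'/λ₀ = 0.7550 < 1 (blueshift), so the source is approaching.
λ'/λ₀ = √((1 − β)/(1 + β)) for an approaching source ⇒ β = (1 − r²)/(1 + r²) with r = λ'/λ₀.
β = (1 − 0.5699)/(1 + 0.5699) ≈ 0.274.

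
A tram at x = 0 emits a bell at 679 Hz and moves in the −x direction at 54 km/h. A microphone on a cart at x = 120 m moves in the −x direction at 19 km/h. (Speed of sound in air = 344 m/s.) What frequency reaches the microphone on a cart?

54 km/h = 15 m/s; 19 km/h = 5.278 m/s.
The observer lies on the +x side, so the source is heading away from the observer and the observer is heading toward the source.
Both move, so f' = f · (v + v_o)/(v + v_s).
f' = 679 × (344 + 5.278)/(344 + 15) = 679 × 349.28/359 ≈ 661 Hz.

661 Hz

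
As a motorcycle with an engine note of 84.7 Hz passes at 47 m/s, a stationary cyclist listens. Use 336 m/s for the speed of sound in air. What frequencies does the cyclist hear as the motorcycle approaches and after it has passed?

98 Hz approaching; 74 Hz receding

Approaching: f₁ = f · v/(v − v_s) = 84.7 × 336/289 ≈ 98 Hz.
Receding: f₂ = f · v/(v + v_s) = 84.7 × 336/383 ≈ 74 Hz.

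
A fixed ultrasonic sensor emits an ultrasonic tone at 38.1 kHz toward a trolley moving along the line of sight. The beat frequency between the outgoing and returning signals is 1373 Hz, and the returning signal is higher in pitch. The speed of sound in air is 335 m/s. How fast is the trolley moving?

Double Doppler shift off a moving reflector: f₂ = f₀ · (v + u)/(v − u) (u > 0 toward emitter).
Returning signal is higher, so f₂ = f₀ + Δf = 38100 + 1373 = 39473 Hz.
Rearranging, u = v · (f₂ − f₀)/(f₂ + f₀) = 335 × 1373/77573 ≈ 5.9 m/s.
So the trolley is moving at 5.9 m/s toward the emitter.

5.9 m/s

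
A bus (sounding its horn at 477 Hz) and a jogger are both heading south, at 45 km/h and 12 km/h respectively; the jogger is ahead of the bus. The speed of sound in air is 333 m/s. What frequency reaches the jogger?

45 km/h = 12.5 m/s; 12 km/h = 3.333 m/s.
The jogger is ahead, so the bus is moving toward it while the jogger is moving away from the bus.
General Doppler shift: f' = f · (v − v_o)/(v − v_s).
f' = 477 × (333 − 3.333)/(333 − 12.5) = 477 × 329.67/320.5 ≈ 491 Hz.

491 Hz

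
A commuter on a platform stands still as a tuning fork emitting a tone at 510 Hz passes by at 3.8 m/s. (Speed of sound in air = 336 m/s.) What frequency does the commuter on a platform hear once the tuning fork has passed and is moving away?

Receding: f₂ = f · v/(v + v_s) = 510 × 336/339.8 ≈ 504 Hz.

504 Hz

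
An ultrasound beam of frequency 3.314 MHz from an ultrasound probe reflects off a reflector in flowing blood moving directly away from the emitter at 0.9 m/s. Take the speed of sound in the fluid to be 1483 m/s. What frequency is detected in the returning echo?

3.310 MHz

At the reflector in flowing blood (a moving observer), f₁ = f₀ · (v − u)/v = 3.314 × 1482.1/1483 ≈ 3.312 MHz.
On reflection it acts as a source moving away from the stationary detector: f₂ = f₁ · v/(v + u) = 3.312 × 1483/1483.9 ≈ 3.310 MHz.
Equivalently f₂ = f₀ · (v − u)/(v + u).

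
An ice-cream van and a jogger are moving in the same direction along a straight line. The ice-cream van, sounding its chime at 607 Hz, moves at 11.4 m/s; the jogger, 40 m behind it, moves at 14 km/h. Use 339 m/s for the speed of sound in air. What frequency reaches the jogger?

594 Hz

14 km/h = 3.889 m/s.
The jogger is behind, so the ice-cream van is moving away from it while the jogger is moving toward the ice-cream van.
With source receding and observer approaching, f' = f · (v + v_o)/(v + v_s).
f' = 607 × (339 + 3.889)/(339 + 11.4) = 607 × 342.89/350.4 ≈ 594 Hz.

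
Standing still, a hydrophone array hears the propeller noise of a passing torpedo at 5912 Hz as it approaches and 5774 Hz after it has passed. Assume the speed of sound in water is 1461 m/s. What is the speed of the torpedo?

17.3 m/s

f₁/f₂ = (v + v_s)/(v − v_s), so v_s = v · (f₁ − f₂)/(f₁ + f₂).
v_s = 1461 × (5912 − 5774)/(5912 + 5774) = 1461 × 138/11686 ≈ 17.3 m/s.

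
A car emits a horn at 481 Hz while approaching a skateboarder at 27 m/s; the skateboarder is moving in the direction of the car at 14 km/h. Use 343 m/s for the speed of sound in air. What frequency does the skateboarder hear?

528 Hz

14 km/h = 3.889 m/s.
Both move, so f' = f · (v + v_o)/(v − v_s).
f' = 481 × (343 + 3.889)/(343 − 27) = 481 × 346.89/316 ≈ 528 Hz.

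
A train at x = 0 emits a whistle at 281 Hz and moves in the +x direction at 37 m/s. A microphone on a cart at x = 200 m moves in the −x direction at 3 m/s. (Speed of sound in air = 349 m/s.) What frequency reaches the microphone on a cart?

317 Hz

The observer lies on the +x side, so the source is heading toward the observer and the observer is heading toward the source.
Both move, so f' = f · (v + v_o)/(v − v_s).
f' = 281 × (349 + 3)/(349 − 37) = 281 × 352/312 ≈ 317 Hz.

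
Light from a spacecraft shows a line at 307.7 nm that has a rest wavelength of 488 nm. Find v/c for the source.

0.431c

λ'/λ₀ = 0.6305 < 1 (blueshift), so the source is approaching.
λ'/λ₀ = √((1 − β)/(1 + β)) for an approaching source ⇒ β = (1 − r²)/(1 + r²) with r = λ'/λ₀.
β = (1 − 0.3976)/(1 + 0.3976) ≈ 0.431.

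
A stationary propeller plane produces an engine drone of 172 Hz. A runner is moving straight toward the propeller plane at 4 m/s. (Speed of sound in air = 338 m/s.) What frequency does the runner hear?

174 Hz

Moving observer, stationary source: f' = f · (v + v_o)/v.
f' = 172 × (338 + 4)/338 = 172 × 342/338 ≈ 174 Hz.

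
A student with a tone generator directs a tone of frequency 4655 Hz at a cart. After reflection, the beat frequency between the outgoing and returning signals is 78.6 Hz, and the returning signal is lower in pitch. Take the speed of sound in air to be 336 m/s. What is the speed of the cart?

Double Doppler shift off a moving reflector: f₂ = f₀ · (v + u)/(v − u) (u > 0 toward emitter).
Returning signal is lower, so f₂ = f₀ − Δf = 4655 − 78.6 = 4576.4 Hz.
Rearranging, u = v · (f₂ − f₀)/(f₂ + f₀) = 336 × -78.6/9231.4 ≈ -2.86 m/s.
So the cart is moving at 2.86 m/s away from the emitter.

2.86 m/s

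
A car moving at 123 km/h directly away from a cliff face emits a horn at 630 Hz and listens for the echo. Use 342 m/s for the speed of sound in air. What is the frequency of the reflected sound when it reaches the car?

123 km/h = 34.17 m/s.
The cliff face receives the sound from a moving source: f₁ = f₀ · v/(v + v_e) = 630 × 342/376.17 ≈ 573 Hz.
On the return leg the car is a moving observer: f₂ = f₁ · (v − v_e)/v = 573 × 307.83/342 ≈ 516 Hz.
Equivalently f₂ = f₀ · (v − v_e)/(v + v_e).

516 Hz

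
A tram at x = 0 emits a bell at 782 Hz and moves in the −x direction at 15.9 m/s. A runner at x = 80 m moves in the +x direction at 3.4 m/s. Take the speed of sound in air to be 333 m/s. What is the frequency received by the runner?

The observer lies on the +x side, so the source is heading away from the observer and the observer is heading away from the source.
General Doppler shift: f' = f · (v − v_o)/(v + v_s).
f' = 782 × (333 − 3.4)/(333 + 15.9) = 782 × 329.6/348.9 ≈ 739 Hz.

739 Hz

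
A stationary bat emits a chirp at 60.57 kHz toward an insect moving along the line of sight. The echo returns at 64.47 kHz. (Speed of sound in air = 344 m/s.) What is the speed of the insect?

10.7 m/s

Double Doppler shift off a moving reflector: f₂ = f₀ · (v + u)/(v − u) (u > 0 toward emitter).
Rearranging, u = v · (f₂ − f₀)/(f₂ + f₀) = 344 × 3.90/125.04 ≈ 10.7 m/s.
So the insect is moving at 10.7 m/s toward the emitter.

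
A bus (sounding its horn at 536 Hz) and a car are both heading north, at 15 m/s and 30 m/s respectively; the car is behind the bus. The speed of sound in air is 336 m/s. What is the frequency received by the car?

559 Hz

The car is behind, so the bus is moving away from it while the car is moving toward the bus.
With source receding and observer approaching, f' = f · (v + v_o)/(v + v_s).
f' = 536 × (336 + 30)/(336 + 15) = 536 × 366/351 ≈ 559 Hz.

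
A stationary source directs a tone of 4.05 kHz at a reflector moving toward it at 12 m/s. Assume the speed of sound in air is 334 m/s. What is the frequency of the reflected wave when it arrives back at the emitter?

At the reflector (a moving observer), f₁ = f₀ · (v + u)/v = 4.05 × 346/334 ≈ 4.20 kHz.
The reflection then acts as a moving source: f₂ = f₁ · v/(v − u) ≈ 4.35 kHz.

4.35 kHz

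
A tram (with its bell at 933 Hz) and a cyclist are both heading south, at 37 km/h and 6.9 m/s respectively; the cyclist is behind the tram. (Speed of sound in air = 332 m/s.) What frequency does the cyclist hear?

37 km/h = 10.28 m/s.
The cyclist is behind, so the tram is moving away from it while the cyclist is moving toward the tram.
General Doppler shift: f' = f · (v + v_o)/(v + v_s).
f' = 933 × (332 + 6.9)/(332 + 10.28) = 933 × 338.9/342.28 ≈ 924 Hz.

924 Hz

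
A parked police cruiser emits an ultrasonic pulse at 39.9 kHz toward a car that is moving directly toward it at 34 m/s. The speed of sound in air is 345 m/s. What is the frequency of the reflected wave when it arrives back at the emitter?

At the car (a moving observer), f₁ = f₀ · (v + u)/v = 39.9 × 379/345 ≈ 43.8 kHz.
The reflection then acts as a moving source: f₂ = f₁ · v/(v − u) ≈ 48.6 kHz.
Equivalently f₂ = f₀ · (v + u)/(v − u).

48.6 kHz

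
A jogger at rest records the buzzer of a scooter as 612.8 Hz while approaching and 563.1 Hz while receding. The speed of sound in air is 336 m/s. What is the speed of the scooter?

f₁/f₂ = (v + v_s)/(v − v_s), so v_s = v · (f₁ − f₂)/(f₁ + f₂).
v_s = 336 × (612.8 − 563.1)/(612.8 + 563.1) = 336 × 49.7/1175.9 ≈ 14.2 m/s.

14.2 m/s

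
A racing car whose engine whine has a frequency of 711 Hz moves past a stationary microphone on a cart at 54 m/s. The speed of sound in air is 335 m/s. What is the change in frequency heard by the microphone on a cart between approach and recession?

Approaching: f₁ = f · v/(v − v_s) = 711 × 335/281 ≈ 848 Hz.
Receding: f₂ = f · v/(v + v_s) = 711 × 335/389 ≈ 612 Hz.
Drop: f₁ − f₂ = 2f·v·v_s/(v² − v_s²) = 2 × 711 × 335 × 54/(335² − 54²) ≈ 235 Hz.

235 Hz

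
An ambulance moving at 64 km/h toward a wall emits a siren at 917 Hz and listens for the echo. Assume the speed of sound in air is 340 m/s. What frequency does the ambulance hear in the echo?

64 km/h = 17.78 m/s.
The wall receives the sound from a moving source: f₁ = f₀ · v/(v − v_e) = 917 × 340/322.22 ≈ 968 Hz.
On the return leg the ambulance is a moving observer: f₂ = f₁ · (v + v_e)/v = 968 × 357.78/340 ≈ 1018 Hz.
Equivalently f₂ = f₀ · (v + v_e)/(v − v_e).

1018 Hz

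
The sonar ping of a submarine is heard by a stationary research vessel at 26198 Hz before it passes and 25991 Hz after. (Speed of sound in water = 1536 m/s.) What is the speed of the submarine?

6.1 m/s

f₁/f₂ = (v + v_s)/(v − v_s), so v_s = v · (f₁ − f₂)/(f₁ + f₂).
v_s = 1536 × (26198 − 25991)/(26198 + 25991) = 1536 × 207/52189 ≈ 6.1 m/s.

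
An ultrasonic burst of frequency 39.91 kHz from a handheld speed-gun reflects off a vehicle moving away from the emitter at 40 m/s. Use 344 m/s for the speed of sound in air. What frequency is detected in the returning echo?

31.6 kHz

The vehicle first receives the wave as a moving observer: f₁ = f₀ · (v − u)/v = 39.91 × (344 − 40)/344 ≈ 35.3 kHz.
The reflection then acts as a moving source: f₂ = f₁ · v/(v + u) ≈ 31.6 kHz.
Equivalently f₂ = f₀ · (v − u)/(v + u).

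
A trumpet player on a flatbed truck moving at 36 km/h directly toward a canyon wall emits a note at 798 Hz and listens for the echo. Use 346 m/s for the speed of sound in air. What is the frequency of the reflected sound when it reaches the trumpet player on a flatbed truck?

36 km/h = 10 m/s.
The canyon wall receives the sound from a moving source: f₁ = f₀ · v/(v − v_e) = 798 × 346/336 ≈ 822 Hz.
On the return leg the trumpet player on a flatbed truck is a moving observer: f₂ = f₁ · (v + v_e)/v = 822 × 356/346 ≈ 846 Hz.
Equivalently f₂ = f₀ · (v + v_e)/(v − v_e).

846 Hz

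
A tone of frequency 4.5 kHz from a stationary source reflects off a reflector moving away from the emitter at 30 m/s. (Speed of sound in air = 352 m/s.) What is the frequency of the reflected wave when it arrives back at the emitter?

3.79 kHz

The reflector first receives the wave as a moving observer: f₁ = f₀ · (v − u)/v = 4.5 × (352 − 30)/352 ≈ 4.12 kHz.
The reflection then acts as a moving source: f₂ = f₁ · v/(v + u) ≈ 3.79 kHz.
Equivalently f₂ = f₀ · (v − u)/(v + u).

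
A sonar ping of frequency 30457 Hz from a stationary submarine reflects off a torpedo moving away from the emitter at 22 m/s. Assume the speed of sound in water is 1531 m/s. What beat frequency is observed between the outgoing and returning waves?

863 Hz

The torpedo first receives the wave as a moving observer: f₁ = f₀ · (v − u)/v = 30457 × (1531 − 22)/1531 ≈ 30019 Hz.
On reflection it acts as a source moving away from the stationary detector: f₂ = f₁ · v/(v + u) = 30019 × 1531/1553 ≈ 29594 Hz.
Beat frequency: |f₂ − f₀| = 2u·f₀/(v + u) = 2 × 22 × 30457/1553 ≈ 863 Hz.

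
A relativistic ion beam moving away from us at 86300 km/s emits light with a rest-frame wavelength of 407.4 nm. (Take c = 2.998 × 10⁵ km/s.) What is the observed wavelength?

547.9 nm

β = v/c = 86300/299800 = 0.2879.
Relativistic Doppler for wavelength: λ' = λ₀ · √((1 + β)/(1 − β)).
λ' = 407.4 × √(1.2879/0.7121) = 407.4 × 1.34478 ≈ 547.9 nm.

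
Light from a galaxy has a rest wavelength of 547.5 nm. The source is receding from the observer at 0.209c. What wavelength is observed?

Relativistic Doppler for wavelength: λ' = λ₀ · √((1 + β)/(1 − β)).
λ' = 547.5 × √(1.2090/0.7910) = 547.5 × 1.23630 ≈ 676.9 nm.

676.9 nm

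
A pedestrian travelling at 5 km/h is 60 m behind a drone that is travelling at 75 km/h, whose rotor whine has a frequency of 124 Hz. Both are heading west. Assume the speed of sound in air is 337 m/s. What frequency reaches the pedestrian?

75 km/h = 20.83 m/s; 5 km/h = 1.389 m/s.
The pedestrian is behind, so the drone is moving away from it while the pedestrian is moving toward the drone.
With source receding and observer approaching, f' = f · (v + v_o)/(v + v_s).
f' = 124 × (337 + 1.389)/(337 + 20.83) = 124 × 338.39/357.83 ≈ 117 Hz.

117 Hz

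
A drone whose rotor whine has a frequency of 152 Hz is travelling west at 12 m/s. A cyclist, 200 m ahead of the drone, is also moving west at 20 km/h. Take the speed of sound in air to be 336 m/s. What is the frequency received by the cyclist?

20 km/h = 5.556 m/s.
The cyclist is ahead, so the drone is moving toward it while the cyclist is moving away from the drone.
General Doppler shift: f' = f · (v − v_o)/(v − v_s).
f' = 152 × (336 − 5.556)/(336 − 12) = 152 × 330.44/324 ≈ 155 Hz.

155 Hz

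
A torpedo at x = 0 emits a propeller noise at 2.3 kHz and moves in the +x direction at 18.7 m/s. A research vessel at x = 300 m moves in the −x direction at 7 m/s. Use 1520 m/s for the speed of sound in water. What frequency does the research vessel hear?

The observer lies on the +x side, so the source is heading toward the observer and the observer is heading toward the source.
With source approaching and observer approaching, f' = f · (v + v_o)/(v − v_s).
f' = 2.3 × (1520 + 7)/(1520 − 18.7) = 2.3 × 1527/1501.3 ≈ 2.34 kHz.

2.34 kHz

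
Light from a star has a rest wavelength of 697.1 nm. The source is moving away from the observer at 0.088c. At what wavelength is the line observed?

Relativistic Doppler for wavelength: λ' = λ₀ · √((1 + β)/(1 − β)).
λ' = 697.1 × √(1.0880/0.9120) = 697.1 × 1.09224 ≈ 761.4 nm.

761.4 nm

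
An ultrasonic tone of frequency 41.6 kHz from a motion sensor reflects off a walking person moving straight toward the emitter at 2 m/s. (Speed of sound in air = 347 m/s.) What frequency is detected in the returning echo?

42.1 kHz

The walking person first receives the wave as a moving observer: f₁ = f₀ · (v + u)/v = 41.6 × (347 + 2)/347 ≈ 41.8 kHz.
The reflection then acts as a moving source: f₂ = f₁ · v/(v − u) ≈ 42.1 kHz.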